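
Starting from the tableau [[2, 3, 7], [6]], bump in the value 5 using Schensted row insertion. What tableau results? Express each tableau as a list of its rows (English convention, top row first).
[[2, 3, 5], [6, 7]]

In row 1, 5 replaces 7 (the leftmost entry greater than 5); 7 is bumped to row 2. 7 is appended to row 2. The new tableau is [[2, 3, 5], [6, 7]].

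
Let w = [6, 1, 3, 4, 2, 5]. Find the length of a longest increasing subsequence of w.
4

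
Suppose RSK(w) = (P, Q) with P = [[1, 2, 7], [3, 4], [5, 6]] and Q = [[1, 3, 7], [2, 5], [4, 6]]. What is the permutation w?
Reverse the RSK construction: for i from n down to 1, find the cell of Q containing i, remove the entry at that cell from P, and reverse-bump it up through P; the value ejected from row 1 is w(i).

Step i=7: Q has 7 at row 1, column 3; remove that cell from P, ejecting 7. So w(7) = 7. P is now [[1, 2], [3, 4], [5, 6]].
Step i=6: Q has 6 at row 3, column 2; remove 6 from row 3 of P and reverse-bump: 6 enters row 2 and ejects 4; 4 enters row 1 and ejects 2. So w(6) = 2. P is now [[1, 4], [3, 6], [5]].
Step i=5: Q has 5 at row 2, column 2; remove 6 from row 2 of P and reverse-bump: 6 enters row 1 and ejects 4. So w(5) = 4. P is now [[1, 6], [3], [5]].
Step i=4: Q has 4 at row 3, column 1; remove 5 from row 3 of P and reverse-bump: 5 enters row 2 and ejects 3; 3 enters row 1 and ejects 1. So w(4) = 1. P is now [[3, 6], [5]].
Step i=3: Q has 3 at row 1, column 2; remove that cell from P, ejecting 6. So w(3) = 6. P is now [[3], [5]].
Step i=2: Q has 2 at row 2, column 1; remove 5 from row 2 of P and reverse-bump: 5 enters row 1 and ejects 3. So w(2) = 3. P is now [[5]].
Step i=1: Q has 1 at row 1, column 1; remove that cell from P, ejecting 5. So w(1) = 5. P is now [].

So w = 5 3 6 1 4 2 7.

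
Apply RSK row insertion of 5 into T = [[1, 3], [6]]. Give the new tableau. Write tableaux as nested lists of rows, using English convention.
5 is larger than every entry of row 1, so it is appended to row 1. The new tableau is [[1, 3, 5], [6]].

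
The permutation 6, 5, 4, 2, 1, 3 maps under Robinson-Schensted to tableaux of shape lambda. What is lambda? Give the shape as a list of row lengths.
[2, 1, 1, 1, 1]

Row-insert each entry into an empty tableau.

After inserting 6: P = [[6]].
After inserting 5: P = [[5], [6]].
After inserting 4: P = [[4], [5], [6]].
After inserting 2: P = [[2], [4], [5], [6]].
After inserting 1: P = [[1], [2], [4], [5], [6]].
After inserting 3: P = [[1, 3], [2], [4], [5], [6]].

The final insertion tableau P = [[1, 3], [2], [4], [5], [6]] has shape [2, 1, 1, 1, 1].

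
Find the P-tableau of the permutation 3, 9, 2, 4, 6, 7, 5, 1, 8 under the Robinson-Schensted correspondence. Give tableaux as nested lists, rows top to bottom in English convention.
After inserting 3: P = [[3]].
After inserting 9: P = [[3, 9]].
After inserting 2: P = [[2, 9], [3]].
After inserting 4: P = [[2, 4], [3, 9]].
After inserting 6: P = [[2, 4, 6], [3, 9]].
After inserting 7: P = [[2, 4, 6, 7], [3, 9]].
After inserting 5: P = [[2, 4, 5, 7], [3, 6], [9]].
After inserting 1: P = [[1, 4, 5, 7], [2, 6], [3], [9]].
After inserting 8: P = [[1, 4, 5, 7, 8], [2, 6], [3], [9]].

So P = [[1, 4, 5, 7, 8], [2, 6], [3], [9]].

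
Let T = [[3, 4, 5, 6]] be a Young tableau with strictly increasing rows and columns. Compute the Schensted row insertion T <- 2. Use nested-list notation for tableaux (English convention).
In row 1, 2 replaces 3 (the leftmost entry greater than 2); 3 is bumped to row 2. 3 starts a new row 2. The new tableau is [[2, 4, 5, 6], [3]].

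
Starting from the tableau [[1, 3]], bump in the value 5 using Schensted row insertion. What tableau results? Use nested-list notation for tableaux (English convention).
5 is larger than every entry of row 1, so it is appended to row 1. The new tableau is [[1, 3, 5]].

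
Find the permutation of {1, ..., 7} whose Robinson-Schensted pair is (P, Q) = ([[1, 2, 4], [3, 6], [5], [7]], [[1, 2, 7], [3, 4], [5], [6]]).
5 7 1 6 3 2 4

Reverse the RSK construction: for i from n down to 1, find the cell of Q containing i, remove the entry at that cell from P, and reverse-bump it up through P; the value ejected from row 1 is w(i).

Step i=7: Q has 7 at row 1, column 3; remove that cell from P, ejecting 4. So w(7) = 4. P is now [[1, 2], [3, 6], [5], [7]].
Step i=6: Q has 6 at row 4, column 1; remove 7 from row 4 of P and reverse-bump: 7 enters row 3 and ejects 5; 5 enters row 2 and ejects 3; 3 enters row 1 and ejects 2. So w(6) = 2. P is now [[1, 3], [5, 6], [7]].
Step i=5: Q has 5 at row 3, column 1; remove 7 from row 3 of P and reverse-bump: 7 enters row 2 and ejects 6; 6 enters row 1 and ejects 3. So w(5) = 3. P is now [[1, 6], [5, 7]].
Step i=4: Q has 4 at row 2, column 2; remove 7 from row 2 of P and reverse-bump: 7 enters row 1 and ejects 6. So w(4) = 6. P is now [[1, 7], [5]].
Step i=3: Q has 3 at row 2, column 1; remove 5 from row 2 of P and reverse-bump: 5 enters row 1 and ejects 1. So w(3) = 1. P is now [[5, 7]].
Step i=2: Q has 2 at row 1, column 2; remove that cell from P, ejecting 7. So w(2) = 7. P is now [[5]].
Step i=1: Q has 1 at row 1, column 1; remove that cell from P, ejecting 5. So w(1) = 5. P is now [].

So w = 5 7 1 6 3 2 4.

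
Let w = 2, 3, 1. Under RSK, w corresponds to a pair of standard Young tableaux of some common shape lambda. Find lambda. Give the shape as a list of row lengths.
[2, 1]

Row-insert each entry into an empty tableau.

After inserting 2: P = [[2]].
After inserting 3: P = [[2, 3]].
After inserting 1: P = [[1, 3], [2]].

The final insertion tableau P = [[1, 3], [2]] has shape [2, 1].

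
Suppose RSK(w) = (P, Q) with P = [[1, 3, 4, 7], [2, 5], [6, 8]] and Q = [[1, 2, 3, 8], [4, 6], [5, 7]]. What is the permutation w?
2 6 8 3 1 5 4 7

Reverse the RSK construction: for i from n down to 1, find the cell of Q containing i, remove the entry at that cell from P, and reverse-bump it up through P; the value ejected from row 1 is w(i).

Step i=8: Q has 8 at row 1, column 4; remove that cell from P, ejecting 7. So w(8) = 7. P is now [[1, 3, 4], [2, 5], [6, 8]].
Step i=7: Q has 7 at row 3, column 2; remove 8 from row 3 of P and reverse-bump: 8 enters row 2 and ejects 5; 5 enters row 1 and ejects 4. So w(7) = 4. P is now [[1, 3, 5], [2, 8], [6]].
Step i=6: Q has 6 at row 2, column 2; remove 8 from row 2 of P and reverse-bump: 8 enters row 1 and ejects 5. So w(6) = 5. P is now [[1, 3, 8], [2], [6]].
Step i=5: Q has 5 at row 3, column 1; remove 6 from row 3 of P and reverse-bump: 6 enters row 2 and ejects 2; 2 enters row 1 and ejects 1. So w(5) = 1. P is now [[2, 3, 8], [6]].
Step i=4: Q has 4 at row 2, column 1; remove 6 from row 2 of P and reverse-bump: 6 enters row 1 and ejects 3. So w(4) = 3. P is now [[2, 6, 8]].
Step i=3: Q has 3 at row 1, column 3; remove that cell from P, ejecting 8. So w(3) = 8. P is now [[2, 6]].
Step i=2: Q has 2 at row 1, column 2; remove that cell from P, ejecting 6. So w(2) = 6. P is now [[2]].
Step i=1: Q has 1 at row 1, column 1; remove that cell from P, ejecting 2. So w(1) = 2. P is now [].

So w = 2 6 8 3 1 5 4 7.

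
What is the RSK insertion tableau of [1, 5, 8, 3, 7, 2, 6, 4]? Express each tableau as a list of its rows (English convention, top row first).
P = [[1, 2, 4], [3, 6], [5, 7], [8]]

After inserting 1: P = [[1]].
After inserting 5: P = [[1, 5]].
After inserting 8: P = [[1, 5, 8]].
After inserting 3: P = [[1, 3, 8], [5]].
After inserting 7: P = [[1, 3, 7], [5, 8]].
After inserting 2: P = [[1, 2, 7], [3, 8], [5]].
After inserting 6: P = [[1, 2, 6], [3, 7], [5, 8]].
After inserting 4: P = [[1, 2, 4], [3, 6], [5, 7], [8]].

So P = [[1, 2, 4], [3, 6], [5, 7], [8]].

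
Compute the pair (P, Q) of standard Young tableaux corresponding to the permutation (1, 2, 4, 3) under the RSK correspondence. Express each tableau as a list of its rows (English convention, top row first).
P = [[1, 2, 3], [4]], Q = [[1, 2, 3], [4]]

Insert each entry of the permutation into P by Schensted row insertion, recording in Q the position of each new cell.

Insert 1: appended to row 1. P = [[1]], Q = [[1]].
Insert 2: appended to row 1. P = [[1, 2]], Q = [[1, 2]].
Insert 4: appended to row 1. P = [[1, 2, 4]], Q = [[1, 2, 3]].
Insert 3: 3 bumps 4 from row 1; 4 starts row 2. P = [[1, 2, 3], [4]], Q = [[1, 2, 3], [4]].

So P = [[1, 2, 3], [4]], Q = [[1, 2, 3], [4]].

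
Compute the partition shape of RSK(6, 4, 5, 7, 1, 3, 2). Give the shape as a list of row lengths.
[3, 2, 1, 1]

RSK row insertion gives P = [[1, 2, 7], [3, 5], [4], [6]], which has shape [3, 2, 1, 1].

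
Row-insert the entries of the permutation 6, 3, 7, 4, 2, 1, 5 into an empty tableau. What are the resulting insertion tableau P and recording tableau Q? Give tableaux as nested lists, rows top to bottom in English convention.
P = [[1, 4, 5], [2, 7], [3], [6]], Q = [[1, 3, 7], [2, 4], [5], [6]]

Insert each entry of the permutation into P by Schensted row insertion, recording in Q the position of each new cell.

After inserting 6: P = [[6]].
After inserting 3: P = [[3], [6]].
After inserting 7: P = [[3, 7], [6]].
After inserting 4: P = [[3, 4], [6, 7]].
After inserting 2: P = [[2, 4], [3, 7], [6]].
After inserting 1: P = [[1, 4], [2, 7], [3], [6]].
After inserting 5: P = [[1, 4, 5], [2, 7], [3], [6]].

So P = [[1, 4, 5], [2, 7], [3], [6]], Q = [[1, 3, 7], [2, 4], [5], [6]].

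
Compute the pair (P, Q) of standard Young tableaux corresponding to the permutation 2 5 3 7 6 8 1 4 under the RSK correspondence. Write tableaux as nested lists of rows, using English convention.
P = [[1, 3, 4, 8], [2, 6], [5, 7]], Q = [[1, 2, 4, 6], [3, 5], [7, 8]]

Insert each entry of the permutation into P by Schensted row insertion, recording in Q the position of each new cell.

Insert 2: appended to row 1. P = [[2]], Q = [[1]].
Insert 5: appended to row 1. P = [[2, 5]], Q = [[1, 2]].
Insert 3: 3 bumps 5 from row 1; 5 starts row 2. P = [[2, 3], [5]], Q = [[1, 2], [3]].
Insert 7: appended to row 1. P = [[2, 3, 7], [5]], Q = [[1, 2, 4], [3]].
Insert 6: 6 bumps 7 from row 1; 7 appends to row 2. P = [[2, 3, 6], [5, 7]], Q = [[1, 2, 4], [3, 5]].
Insert 8: appended to row 1. P = [[2, 3, 6, 8], [5, 7]], Q = [[1, 2, 4, 6], [3, 5]].
Insert 1: 1 bumps 2 from row 1; 2 bumps 5 from row 2; 5 starts row 3. P = [[1, 3, 6, 8], [2, 7], [5]], Q = [[1, 2, 4, 6], [3, 5], [7]].
Insert 4: 4 bumps 6 from row 1; 6 bumps 7 from row 2; 7 appends to row 3. P = [[1, 3, 4, 8], [2, 6], [5, 7]], Q = [[1, 2, 4, 6], [3, 5], [7, 8]].

So P = [[1, 3, 4, 8], [2, 6], [5, 7]], Q = [[1, 2, 4, 6], [3, 5], [7, 8]].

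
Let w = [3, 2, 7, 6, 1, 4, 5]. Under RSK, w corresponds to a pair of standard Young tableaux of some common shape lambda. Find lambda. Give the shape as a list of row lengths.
Row-insert each entry into an empty tableau.

After inserting 3: P = [[3]].
After inserting 2: P = [[2], [3]].
After inserting 7: P = [[2, 7], [3]].
After inserting 6: P = [[2, 6], [3, 7]].
After inserting 1: P = [[1, 6], [2, 7], [3]].
After inserting 4: P = [[1, 4], [2, 6], [3, 7]].
After inserting 5: P = [[1, 4, 5], [2, 6], [3, 7]].

The final insertion tableau P = [[1, 4, 5], [2, 6], [3, 7]] has shape [3, 2, 2].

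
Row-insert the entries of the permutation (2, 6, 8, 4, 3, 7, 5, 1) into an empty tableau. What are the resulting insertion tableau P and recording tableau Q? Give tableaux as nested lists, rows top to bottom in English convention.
P = [[1, 3, 5], [2, 7], [4, 8], [6]], Q = [[1, 2, 3], [4, 6], [5, 7], [8]]

Insert each entry of the permutation into P by Schensted row insertion, recording in Q the position of each new cell.

Insert 2: appended to row 1. P = [[2]].
Insert 6: appended to row 1. P = [[2, 6]].
Insert 8: appended to row 1. P = [[2, 6, 8]].
Insert 4: 4 bumps 6 from row 1; 6 starts row 2. P = [[2, 4, 8], [6]].
Insert 3: 3 bumps 4 from row 1; 4 bumps 6 from row 2; 6 starts row 3. P = [[2, 3, 8], [4], [6]].
Insert 7: 7 bumps 8 from row 1; 8 appends to row 2. P = [[2, 3, 7], [4, 8], [6]].
Insert 5: 5 bumps 7 from row 1; 7 bumps 8 from row 2; 8 appends to row 3. P = [[2, 3, 5], [4, 7], [6, 8]].
Insert 1: 1 bumps 2 from row 1; 2 bumps 4 from row 2; 4 bumps 6 from row 3; 6 starts row 4. P = [[1, 3, 5], [2, 7], [4, 8], [6]].

So P = [[1, 3, 5], [2, 7], [4, 8], [6]], Q = [[1, 2, 3], [4, 6], [5, 7], [8]].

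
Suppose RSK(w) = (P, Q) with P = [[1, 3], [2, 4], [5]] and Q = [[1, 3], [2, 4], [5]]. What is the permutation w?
2 1 5 4 3

Reverse RSK: for i = n, n-1, ..., 1, locate i in Q, remove the corresponding corner cell from P, and reverse-bump its entry up through P; the value ejected from row 1 is w(i).

So w = 2 1 5 4 3.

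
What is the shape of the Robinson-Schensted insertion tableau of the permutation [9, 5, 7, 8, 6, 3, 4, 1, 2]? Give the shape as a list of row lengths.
[3, 2, 2, 1, 1]

Row-insert each entry into an empty tableau.

After inserting 9: P = [[9]].
After inserting 5: P = [[5], [9]].
After inserting 7: P = [[5, 7], [9]].
After inserting 8: P = [[5, 7, 8], [9]].
After inserting 6: P = [[5, 6, 8], [7], [9]].
After inserting 3: P = [[3, 6, 8], [5], [7], [9]].
After inserting 4: P = [[3, 4, 8], [5, 6], [7], [9]].
After inserting 1: P = [[1, 4, 8], [3, 6], [5], [7], [9]].
After inserting 2: P = [[1, 2, 8], [3, 4], [5, 6], [7], [9]].

The final insertion tableau P = [[1, 2, 8], [3, 4], [5, 6], [7], [9]] has shape [3, 2, 2, 1, 1].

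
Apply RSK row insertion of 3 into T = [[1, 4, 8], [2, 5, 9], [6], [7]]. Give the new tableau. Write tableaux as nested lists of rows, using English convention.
In row 1, 3 replaces 4 (the leftmost entry greater than 3); 4 is bumped to row 2. In row 2, 4 replaces 5 (the leftmost entry greater than 4); 5 is bumped to row 3. In row 3, 5 replaces 6 (the leftmost entry greater than 5); 6 is bumped to row 4. In row 4, 6 replaces 7 (the leftmost entry greater than 6); 7 is bumped to row 5. 7 starts a new row 5. The new tableau is [[1, 3, 8], [2, 4, 9], [5], [6], [7]].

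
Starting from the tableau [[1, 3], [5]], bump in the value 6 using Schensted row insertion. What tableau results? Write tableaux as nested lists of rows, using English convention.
[[1, 3, 6], [5]]

6 is larger than every entry of row 1, so it is appended to row 1. The new tableau is [[1, 3, 6], [5]].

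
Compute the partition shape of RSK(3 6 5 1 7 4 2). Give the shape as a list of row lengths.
Row-insert each entry into an empty tableau.

After inserting 3: P = [[3]].
After inserting 6: P = [[3, 6]].
After inserting 5: P = [[3, 5], [6]].
After inserting 1: P = [[1, 5], [3], [6]].
After inserting 7: P = [[1, 5, 7], [3], [6]].
After inserting 4: P = [[1, 4, 7], [3, 5], [6]].
After inserting 2: P = [[1, 2, 7], [3, 4], [5], [6]].

The final insertion tableau P = [[1, 2, 7], [3, 4], [5], [6]] has shape [3, 2, 1, 1].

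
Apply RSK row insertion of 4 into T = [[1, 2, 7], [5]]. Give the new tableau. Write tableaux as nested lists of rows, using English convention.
In row 1, 4 replaces 7 (the leftmost entry greater than 4); 7 is bumped to row 2. 7 is appended to row 2. The new tableau is [[1, 2, 4], [5, 7]].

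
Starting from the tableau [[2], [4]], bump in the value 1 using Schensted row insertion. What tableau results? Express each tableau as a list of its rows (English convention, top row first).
[[1], [2], [4]]

In row 1, 1 replaces 2 (the leftmost entry greater than 1); 2 is bumped to row 2. In row 2, 2 replaces 4 (the leftmost entry greater than 2); 4 is bumped to row 3. 4 starts a new row 3. The new tableau is [[1], [2], [4]].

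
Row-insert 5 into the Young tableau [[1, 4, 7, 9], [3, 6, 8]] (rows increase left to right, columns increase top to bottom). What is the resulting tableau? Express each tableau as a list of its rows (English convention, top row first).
[[1, 4, 5, 9], [3, 6, 7], [8]]

In row 1, 5 replaces 7 (the leftmost entry greater than 5); 7 is bumped to row 2. In row 2, 7 replaces 8 (the leftmost entry greater than 7); 8 is bumped to row 3. 8 starts a new row 3. The new tableau is [[1, 4, 5, 9], [3, 6, 7], [8]].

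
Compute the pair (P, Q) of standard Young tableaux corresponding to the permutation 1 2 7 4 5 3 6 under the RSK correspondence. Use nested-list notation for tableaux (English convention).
P = [[1, 2, 3, 5, 6], [4], [7]], Q = [[1, 2, 3, 5, 7], [4], [6]]

Insert each entry of the permutation into P by Schensted row insertion, recording in Q the position of each new cell.

After inserting 1: P = [[1]].
After inserting 2: P = [[1, 2]].
After inserting 7: P = [[1, 2, 7]].
After inserting 4: P = [[1, 2, 4], [7]].
After inserting 5: P = [[1, 2, 4, 5], [7]].
After inserting 3: P = [[1, 2, 3, 5], [4], [7]].
After inserting 6: P = [[1, 2, 3, 5, 6], [4], [7]].

So P = [[1, 2, 3, 5, 6], [4], [7]], Q = [[1, 2, 3, 5, 7], [4], [6]].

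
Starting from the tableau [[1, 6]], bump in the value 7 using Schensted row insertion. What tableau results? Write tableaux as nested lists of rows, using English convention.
7 is larger than every entry of row 1, so it is appended to row 1. The new tableau is [[1, 6, 7]].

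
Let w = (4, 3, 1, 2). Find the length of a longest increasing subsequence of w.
2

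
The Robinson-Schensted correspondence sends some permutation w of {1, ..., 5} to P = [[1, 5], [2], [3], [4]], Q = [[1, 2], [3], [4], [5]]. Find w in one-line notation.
4 5 3 2 1

Reverse the RSK construction: for i from n down to 1, find the cell of Q containing i, remove the entry at that cell from P, and reverse-bump it up through P; the value ejected from row 1 is w(i).

Step i=5: Q has 5 at row 4, column 1; remove 4 from row 4 of P and reverse-bump: 4 enters row 3 and ejects 3; 3 enters row 2 and ejects 2; 2 enters row 1 and ejects 1. So w(5) = 1. P is now [[2, 5], [3], [4]].
Step i=4: Q has 4 at row 3, column 1; remove 4 from row 3 of P and reverse-bump: 4 enters row 2 and ejects 3; 3 enters row 1 and ejects 2. So w(4) = 2. P is now [[3, 5], [4]].
Step i=3: Q has 3 at row 2, column 1; remove 4 from row 2 of P and reverse-bump: 4 enters row 1 and ejects 3. So w(3) = 3. P is now [[4, 5]].
Step i=2: Q has 2 at row 1, column 2; remove that cell from P, ejecting 5. So w(2) = 5. P is now [[4]].
Step i=1: Q has 1 at row 1, column 1; remove that cell from P, ejecting 4. So w(1) = 4. P is now [].

So w = 4 5 3 2 1.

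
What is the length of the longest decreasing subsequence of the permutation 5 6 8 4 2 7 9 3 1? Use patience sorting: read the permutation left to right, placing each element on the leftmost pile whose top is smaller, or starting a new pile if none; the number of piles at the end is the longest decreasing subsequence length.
4

5: new pile. tops = [5]
6: onto pile 1 (replacing 5). tops = [6]
8: onto pile 1 (replacing 6). tops = [8]
4: new pile. tops = [8, 4]
2: new pile. tops = [8, 4, 2]
7: onto pile 2 (replacing 4). tops = [8, 7, 2]
9: onto pile 1 (replacing 8). tops = [9, 7, 2]
3: onto pile 3 (replacing 2). tops = [9, 7, 3]
1: new pile. tops = [9, 7, 3, 1]

4 piles, so the longest decreasing subsequence has length 4.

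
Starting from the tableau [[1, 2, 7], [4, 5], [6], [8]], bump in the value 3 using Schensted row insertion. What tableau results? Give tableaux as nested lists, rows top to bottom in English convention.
[[1, 2, 3], [4, 5, 7], [6], [8]]

In row 1, 3 replaces 7 (the leftmost entry greater than 3); 7 is bumped to row 2. 7 is appended to row 2. The new tableau is [[1, 2, 3], [4, 5, 7], [6], [8]].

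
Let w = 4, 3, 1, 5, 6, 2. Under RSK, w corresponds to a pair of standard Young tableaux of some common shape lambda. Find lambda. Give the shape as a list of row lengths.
Row-insert each entry into an empty tableau.

After inserting 4: P = [[4]].
After inserting 3: P = [[3], [4]].
After inserting 1: P = [[1], [3], [4]].
After inserting 5: P = [[1, 5], [3], [4]].
After inserting 6: P = [[1, 5, 6], [3], [4]].
After inserting 2: P = [[1, 2, 6], [3, 5], [4]].

The final insertion tableau P = [[1, 2, 6], [3, 5], [4]] has shape [3, 2, 1].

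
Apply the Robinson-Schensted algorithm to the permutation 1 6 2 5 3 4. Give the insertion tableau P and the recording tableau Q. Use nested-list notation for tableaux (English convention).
P = [[1, 2, 3, 4], [5], [6]], Q = [[1, 2, 4, 6], [3], [5]]

Insert each entry of the permutation into P by Schensted row insertion, recording in Q the position of each new cell.

After inserting 1: P = [[1]].
After inserting 6: P = [[1, 6]].
After inserting 2: P = [[1, 2], [6]].
After inserting 5: P = [[1, 2, 5], [6]].
After inserting 3: P = [[1, 2, 3], [5], [6]].
After inserting 4: P = [[1, 2, 3, 4], [5], [6]].

So P = [[1, 2, 3, 4], [5], [6]], Q = [[1, 2, 4, 6], [3], [5]].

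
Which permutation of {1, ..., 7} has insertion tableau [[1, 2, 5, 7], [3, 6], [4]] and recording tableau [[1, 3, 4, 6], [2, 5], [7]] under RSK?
Reverse RSK: for i = n, n-1, ..., 1, locate i in Q, remove the corresponding corner cell from P, and reverse-bump its entry up through P; the value ejected from row 1 is w(i).

So w = 4 1 3 6 5 7 2.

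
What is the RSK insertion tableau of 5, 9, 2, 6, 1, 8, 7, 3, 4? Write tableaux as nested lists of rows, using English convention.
P = [[1, 3, 4], [2, 6, 7], [5, 8], [9]]

Insert 5: appended to row 1. P = [[5]].
Insert 9: appended to row 1. P = [[5, 9]].
Insert 2: 2 bumps 5 from row 1; 5 starts row 2. P = [[2, 9], [5]].
Insert 6: 6 bumps 9 from row 1; 9 appends to row 2. P = [[2, 6], [5, 9]].
Insert 1: 1 bumps 2 from row 1; 2 bumps 5 from row 2; 5 starts row 3. P = [[1, 6], [2, 9], [5]].
Insert 8: appended to row 1. P = [[1, 6, 8], [2, 9], [5]].
Insert 7: 7 bumps 8 from row 1; 8 bumps 9 from row 2; 9 appends to row 3. P = [[1, 6, 7], [2, 8], [5, 9]].
Insert 3: 3 bumps 6 from row 1; 6 bumps 8 from row 2; 8 bumps 9 from row 3; 9 starts row 4. P = [[1, 3, 7], [2, 6], [5, 8], [9]].
Insert 4: 4 bumps 7 from row 1; 7 appends to row 2. P = [[1, 3, 4], [2, 6, 7], [5, 8], [9]].

So P = [[1, 3, 4], [2, 6, 7], [5, 8], [9]].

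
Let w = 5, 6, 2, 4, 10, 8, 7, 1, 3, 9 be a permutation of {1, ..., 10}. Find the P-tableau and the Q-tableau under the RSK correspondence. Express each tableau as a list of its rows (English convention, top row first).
P = [[1, 3, 7, 9], [2, 4, 8], [5, 6], [10]], Q = [[1, 2, 5, 10], [3, 4, 6], [7, 9], [8]]

Insert each entry of the permutation into P by Schensted row insertion, recording in Q the position of each new cell.

Insert 5: appended to row 1. P = [[5]].
Insert 6: appended to row 1. P = [[5, 6]].
Insert 2: 2 bumps 5 from row 1; 5 starts row 2. P = [[2, 6], [5]].
Insert 4: 4 bumps 6 from row 1; 6 appends to row 2. P = [[2, 4], [5, 6]].
Insert 10: appended to row 1. P = [[2, 4, 10], [5, 6]].
Insert 8: 8 bumps 10 from row 1; 10 appends to row 2. P = [[2, 4, 8], [5, 6, 10]].
Insert 7: 7 bumps 8 from row 1; 8 bumps 10 from row 2; 10 starts row 3. P = [[2, 4, 7], [5, 6, 8], [10]].
Insert 1: 1 bumps 2 from row 1; 2 bumps 5 from row 2; 5 bumps 10 from row 3; 10 starts row 4. P = [[1, 4, 7], [2, 6, 8], [5], [10]].
Insert 3: 3 bumps 4 from row 1; 4 bumps 6 from row 2; 6 appends to row 3. P = [[1, 3, 7], [2, 4, 8], [5, 6], [10]].
Insert 9: appended to row 1. P = [[1, 3, 7, 9], [2, 4, 8], [5, 6], [10]].

So P = [[1, 3, 7, 9], [2, 4, 8], [5, 6], [10]], Q = [[1, 2, 5, 10], [3, 4, 6], [7, 9], [8]].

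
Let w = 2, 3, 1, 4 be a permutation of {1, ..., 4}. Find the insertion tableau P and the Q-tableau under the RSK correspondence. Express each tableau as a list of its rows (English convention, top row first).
Insert each entry of the permutation into P by Schensted row insertion, recording in Q the position of each new cell.

After inserting 2: P = [[2]].
After inserting 3: P = [[2, 3]].
After inserting 1: P = [[1, 3], [2]].
After inserting 4: P = [[1, 3, 4], [2]].

So P = [[1, 3, 4], [2]], Q = [[1, 2, 4], [3]].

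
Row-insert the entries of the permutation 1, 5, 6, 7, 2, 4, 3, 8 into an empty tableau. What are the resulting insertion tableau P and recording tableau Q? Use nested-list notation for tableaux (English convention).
P = [[1, 2, 3, 7, 8], [4, 6], [5]], Q = [[1, 2, 3, 4, 8], [5, 6], [7]]

Insert each entry of the permutation into P by Schensted row insertion, recording in Q the position of each new cell.

Insert 1: appended to row 1. P = [[1]], Q = [[1]].
Insert 5: appended to row 1. P = [[1, 5]], Q = [[1, 2]].
Insert 6: appended to row 1. P = [[1, 5, 6]], Q = [[1, 2, 3]].
Insert 7: appended to row 1. P = [[1, 5, 6, 7]], Q = [[1, 2, 3, 4]].
Insert 2: 2 bumps 5 from row 1; 5 starts row 2. P = [[1, 2, 6, 7], [5]], Q = [[1, 2, 3, 4], [5]].
Insert 4: 4 bumps 6 from row 1; 6 appends to row 2. P = [[1, 2, 4, 7], [5, 6]], Q = [[1, 2, 3, 4], [5, 6]].
Insert 3: 3 bumps 4 from row 1; 4 bumps 5 from row 2; 5 starts row 3. P = [[1, 2, 3, 7], [4, 6], [5]], Q = [[1, 2, 3, 4], [5, 6], [7]].
Insert 8: appended to row 1. P = [[1, 2, 3, 7, 8], [4, 6], [5]], Q = [[1, 2, 3, 4, 8], [5, 6], [7]].

So P = [[1, 2, 3, 7, 8], [4, 6], [5]], Q = [[1, 2, 3, 4, 8], [5, 6], [7]].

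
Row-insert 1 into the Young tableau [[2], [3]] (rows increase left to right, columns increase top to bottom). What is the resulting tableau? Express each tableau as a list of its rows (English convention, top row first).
In row 1, 1 replaces 2 (the leftmost entry greater than 1); 2 is bumped to row 2. In row 2, 2 replaces 3 (the leftmost entry greater than 2); 3 is bumped to row 3. 3 starts a new row 3. The new tableau is [[1], [2], [3]].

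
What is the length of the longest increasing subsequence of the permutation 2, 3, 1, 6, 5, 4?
3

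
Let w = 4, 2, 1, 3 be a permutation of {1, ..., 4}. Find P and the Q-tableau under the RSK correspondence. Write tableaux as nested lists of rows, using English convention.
Insert each entry of the permutation into P by Schensted row insertion, recording in Q the position of each new cell.

After inserting 4: P = [[4]].
After inserting 2: P = [[2], [4]].
After inserting 1: P = [[1], [2], [4]].
After inserting 3: P = [[1, 3], [2], [4]].

So P = [[1, 3], [2], [4]], Q = [[1, 4], [2], [3]].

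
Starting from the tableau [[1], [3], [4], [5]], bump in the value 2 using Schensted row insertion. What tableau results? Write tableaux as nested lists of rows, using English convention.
[[1, 2], [3], [4], [5]]

2 is larger than every entry of row 1, so it is appended to row 1. The new tableau is [[1, 2], [3], [4], [5]].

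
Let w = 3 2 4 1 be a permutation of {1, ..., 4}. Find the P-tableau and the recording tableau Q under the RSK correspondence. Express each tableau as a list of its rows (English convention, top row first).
Insert each entry of the permutation into P by Schensted row insertion, recording in Q the position of each new cell.

Insert 3: appended to row 1. P = [[3]].
Insert 2: 2 bumps 3 from row 1; 3 starts row 2. P = [[2], [3]].
Insert 4: appended to row 1. P = [[2, 4], [3]].
Insert 1: 1 bumps 2 from row 1; 2 bumps 3 from row 2; 3 starts row 3. P = [[1, 4], [2], [3]].

So P = [[1, 4], [2], [3]], Q = [[1, 3], [2], [4]].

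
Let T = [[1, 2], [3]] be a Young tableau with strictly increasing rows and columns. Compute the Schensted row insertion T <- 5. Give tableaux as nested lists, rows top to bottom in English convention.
[[1, 2, 5], [3]]

5 is larger than every entry of row 1, so it is appended to row 1. The new tableau is [[1, 2, 5], [3]].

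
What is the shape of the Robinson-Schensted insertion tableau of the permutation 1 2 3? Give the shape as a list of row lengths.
[3]

Row-insert each entry into an empty tableau.

After inserting 1: P = [[1]].
After inserting 2: P = [[1, 2]].
After inserting 3: P = [[1, 2, 3]].

The final insertion tableau P = [[1, 2, 3]] has shape [3].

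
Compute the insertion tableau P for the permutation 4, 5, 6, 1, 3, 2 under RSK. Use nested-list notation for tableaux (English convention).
P = [[1, 2, 6], [3, 5], [4]]

Insert 4: appended to row 1. P = [[4]].
Insert 5: appended to row 1. P = [[4, 5]].
Insert 6: appended to row 1. P = [[4, 5, 6]].
Insert 1: 1 bumps 4 from row 1; 4 starts row 2. P = [[1, 5, 6], [4]].
Insert 3: 3 bumps 5 from row 1; 5 appends to row 2. P = [[1, 3, 6], [4, 5]].
Insert 2: 2 bumps 3 from row 1; 3 bumps 4 from row 2; 4 starts row 3. P = [[1, 2, 6], [3, 5], [4]].

So P = [[1, 2, 6], [3, 5], [4]].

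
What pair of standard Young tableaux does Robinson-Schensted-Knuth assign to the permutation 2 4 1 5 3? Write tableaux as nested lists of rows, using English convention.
P = [[1, 3, 5], [2, 4]], Q = [[1, 2, 4], [3, 5]]

Insert each entry of the permutation into P by Schensted row insertion, recording in Q the position of each new cell.

Insert 2: appended to row 1. P = [[2]].
Insert 4: appended to row 1. P = [[2, 4]].
Insert 1: 1 bumps 2 from row 1; 2 starts row 2. P = [[1, 4], [2]].
Insert 5: appended to row 1. P = [[1, 4, 5], [2]].
Insert 3: 3 bumps 4 from row 1; 4 appends to row 2. P = [[1, 3, 5], [2, 4]].

So P = [[1, 3, 5], [2, 4]], Q = [[1, 2, 4], [3, 5]].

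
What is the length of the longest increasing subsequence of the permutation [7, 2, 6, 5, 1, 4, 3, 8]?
3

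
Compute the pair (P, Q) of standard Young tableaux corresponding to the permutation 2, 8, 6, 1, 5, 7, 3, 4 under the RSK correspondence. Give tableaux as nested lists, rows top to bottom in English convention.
P = [[1, 3, 4], [2, 5, 7], [6], [8]], Q = [[1, 2, 6], [3, 5, 8], [4], [7]]

Insert each entry of the permutation into P by Schensted row insertion, recording in Q the position of each new cell.

Insert 2: appended to row 1. P = [[2]].
Insert 8: appended to row 1. P = [[2, 8]].
Insert 6: 6 bumps 8 from row 1; 8 starts row 2. P = [[2, 6], [8]].
Insert 1: 1 bumps 2 from row 1; 2 bumps 8 from row 2; 8 starts row 3. P = [[1, 6], [2], [8]].
Insert 5: 5 bumps 6 from row 1; 6 appends to row 2. P = [[1, 5], [2, 6], [8]].
Insert 7: appended to row 1. P = [[1, 5, 7], [2, 6], [8]].
Insert 3: 3 bumps 5 from row 1; 5 bumps 6 from row 2; 6 bumps 8 from row 3; 8 starts row 4. P = [[1, 3, 7], [2, 5], [6], [8]].
Insert 4: 4 bumps 7 from row 1; 7 appends to row 2. P = [[1, 3, 4], [2, 5, 7], [6], [8]].

So P = [[1, 3, 4], [2, 5, 7], [6], [8]], Q = [[1, 2, 6], [3, 5, 8], [4], [7]].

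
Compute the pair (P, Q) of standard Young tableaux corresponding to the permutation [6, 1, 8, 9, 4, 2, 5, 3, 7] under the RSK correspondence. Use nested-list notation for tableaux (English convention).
Insert each entry of the permutation into P by Schensted row insertion, recording in Q the position of each new cell.

After inserting 6: P = [[6]].
After inserting 1: P = [[1], [6]].
After inserting 8: P = [[1, 8], [6]].
After inserting 9: P = [[1, 8, 9], [6]].
After inserting 4: P = [[1, 4, 9], [6, 8]].
After inserting 2: P = [[1, 2, 9], [4, 8], [6]].
After inserting 5: P = [[1, 2, 5], [4, 8, 9], [6]].
After inserting 3: P = [[1, 2, 3], [4, 5, 9], [6, 8]].
After inserting 7: P = [[1, 2, 3, 7], [4, 5, 9], [6, 8]].

So P = [[1, 2, 3, 7], [4, 5, 9], [6, 8]], Q = [[1, 3, 4, 9], [2, 5, 7], [6, 8]].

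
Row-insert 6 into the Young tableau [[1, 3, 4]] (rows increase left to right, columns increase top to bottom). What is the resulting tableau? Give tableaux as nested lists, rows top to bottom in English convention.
[[1, 3, 4, 6]]

6 is larger than every entry of row 1, so it is appended to row 1. The new tableau is [[1, 3, 4, 6]].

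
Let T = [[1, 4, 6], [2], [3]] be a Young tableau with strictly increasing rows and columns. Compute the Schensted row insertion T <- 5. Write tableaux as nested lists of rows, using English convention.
In row 1, 5 replaces 6 (the leftmost entry greater than 5); 6 is bumped to row 2. 6 is appended to row 2. The new tableau is [[1, 4, 5], [2, 6], [3]].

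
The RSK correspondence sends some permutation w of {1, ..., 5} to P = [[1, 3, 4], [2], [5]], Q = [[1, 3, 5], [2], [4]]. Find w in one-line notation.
5 2 3 1 4

Reverse the RSK construction: for i from n down to 1, find the cell of Q containing i, remove the entry at that cell from P, and reverse-bump it up through P; the value ejected from row 1 is w(i).

Step i=5: Q has 5 at row 1, column 3; remove that cell from P, ejecting 4. So w(5) = 4. P is now [[1, 3], [2], [5]].
Step i=4: Q has 4 at row 3, column 1; remove 5 from row 3 of P and reverse-bump: 5 enters row 2 and ejects 2; 2 enters row 1 and ejects 1. So w(4) = 1. P is now [[2, 3], [5]].
Step i=3: Q has 3 at row 1, column 2; remove that cell from P, ejecting 3. So w(3) = 3. P is now [[2], [5]].
Step i=2: Q has 2 at row 2, column 1; remove 5 from row 2 of P and reverse-bump: 5 enters row 1 and ejects 2. So w(2) = 2. P is now [[5]].
Step i=1: Q has 1 at row 1, column 1; remove that cell from P, ejecting 5. So w(1) = 5. P is now [].

So w = 5 2 3 1 4.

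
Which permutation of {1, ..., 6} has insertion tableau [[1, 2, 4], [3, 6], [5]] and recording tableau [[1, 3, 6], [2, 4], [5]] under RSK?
5 1 6 3 2 4

Reverse the RSK construction: for i from n down to 1, find the cell of Q containing i, remove the entry at that cell from P, and reverse-bump it up through P; the value ejected from row 1 is w(i).

Step i=6: Q has 6 at row 1, column 3; remove that cell from P, ejecting 4. So w(6) = 4. P is now [[1, 2], [3, 6], [5]].
Step i=5: Q has 5 at row 3, column 1; remove 5 from row 3 of P and reverse-bump: 5 enters row 2 and ejects 3; 3 enters row 1 and ejects 2. So w(5) = 2. P is now [[1, 3], [5, 6]].
Step i=4: Q has 4 at row 2, column 2; remove 6 from row 2 of P and reverse-bump: 6 enters row 1 and ejects 3. So w(4) = 3. P is now [[1, 6], [5]].
Step i=3: Q has 3 at row 1, column 2; remove that cell from P, ejecting 6. So w(3) = 6. P is now [[1], [5]].
Step i=2: Q has 2 at row 2, column 1; remove 5 from row 2 of P and reverse-bump: 5 enters row 1 and ejects 1. So w(2) = 1. P is now [[5]].
Step i=1: Q has 1 at row 1, column 1; remove that cell from P, ejecting 5. So w(1) = 5. P is now [].

So w = 5 1 6 3 2 4.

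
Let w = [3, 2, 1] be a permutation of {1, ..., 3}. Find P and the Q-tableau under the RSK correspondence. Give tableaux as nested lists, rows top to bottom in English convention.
P = [[1], [2], [3]], Q = [[1], [2], [3]]

Insert each entry of the permutation into P by Schensted row insertion, recording in Q the position of each new cell.

Insert 3: appended to row 1. P = [[3]], Q = [[1]].
Insert 2: 2 bumps 3 from row 1; 3 starts row 2. P = [[2], [3]], Q = [[1], [2]].
Insert 1: 1 bumps 2 from row 1; 2 bumps 3 from row 2; 3 starts row 3. P = [[1], [2], [3]], Q = [[1], [2], [3]].

So P = [[1], [2], [3]], Q = [[1], [2], [3]].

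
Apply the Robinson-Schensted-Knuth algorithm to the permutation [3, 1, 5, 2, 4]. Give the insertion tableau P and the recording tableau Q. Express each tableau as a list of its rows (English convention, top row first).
Insert each entry of the permutation into P by Schensted row insertion, recording in Q the position of each new cell.

Insert 3: appended to row 1. P = [[3]].
Insert 1: 1 bumps 3 from row 1; 3 starts row 2. P = [[1], [3]].
Insert 5: appended to row 1. P = [[1, 5], [3]].
Insert 2: 2 bumps 5 from row 1; 5 appends to row 2. P = [[1, 2], [3, 5]].
Insert 4: appended to row 1. P = [[1, 2, 4], [3, 5]].

So P = [[1, 2, 4], [3, 5]], Q = [[1, 3, 5], [2, 4]].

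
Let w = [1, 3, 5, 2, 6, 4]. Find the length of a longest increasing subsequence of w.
4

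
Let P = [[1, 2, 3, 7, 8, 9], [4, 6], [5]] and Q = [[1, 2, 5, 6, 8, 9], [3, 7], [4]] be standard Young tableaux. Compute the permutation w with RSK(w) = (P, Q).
1 5 4 2 6 7 3 8 9

Reverse the RSK construction: for i from n down to 1, find the cell of Q containing i, remove the entry at that cell from P, and reverse-bump it up through P; the value ejected from row 1 is w(i).

Step i=9: Q has 9 at row 1, column 6; remove that cell from P, ejecting 9. So w(9) = 9. P is now [[1, 2, 3, 7, 8], [4, 6], [5]].
Step i=8: Q has 8 at row 1, column 5; remove that cell from P, ejecting 8. So w(8) = 8. P is now [[1, 2, 3, 7], [4, 6], [5]].
Step i=7: Q has 7 at row 2, column 2; remove 6 from row 2 of P and reverse-bump: 6 enters row 1 and ejects 3. So w(7) = 3. P is now [[1, 2, 6, 7], [4], [5]].
Step i=6: Q has 6 at row 1, column 4; remove that cell from P, ejecting 7. So w(6) = 7. P is now [[1, 2, 6], [4], [5]].
Step i=5: Q has 5 at row 1, column 3; remove that cell from P, ejecting 6. So w(5) = 6. P is now [[1, 2], [4], [5]].
Step i=4: Q has 4 at row 3, column 1; remove 5 from row 3 of P and reverse-bump: 5 enters row 2 and ejects 4; 4 enters row 1 and ejects 2. So w(4) = 2. P is now [[1, 4], [5]].
Step i=3: Q has 3 at row 2, column 1; remove 5 from row 2 of P and reverse-bump: 5 enters row 1 and ejects 4. So w(3) = 4. P is now [[1, 5]].
Step i=2: Q has 2 at row 1, column 2; remove that cell from P, ejecting 5. So w(2) = 5. P is now [[1]].
Step i=1: Q has 1 at row 1, column 1; remove that cell from P, ejecting 1. So w(1) = 1. P is now [].

So w = 1 5 4 2 6 7 3 8 9.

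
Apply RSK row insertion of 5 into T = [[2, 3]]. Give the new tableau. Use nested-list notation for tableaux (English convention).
[[2, 3, 5]]

5 is larger than every entry of row 1, so it is appended to row 1. The new tableau is [[2, 3, 5]].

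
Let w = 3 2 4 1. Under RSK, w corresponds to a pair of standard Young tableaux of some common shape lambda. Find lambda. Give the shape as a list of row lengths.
Row-insert each entry into an empty tableau.

After inserting 3: P = [[3]].
After inserting 2: P = [[2], [3]].
After inserting 4: P = [[2, 4], [3]].
After inserting 1: P = [[1, 4], [2], [3]].

The final insertion tableau P = [[1, 4], [2], [3]] has shape [2, 1, 1].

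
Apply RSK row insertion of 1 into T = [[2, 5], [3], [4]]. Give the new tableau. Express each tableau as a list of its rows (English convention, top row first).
[[1, 5], [2], [3], [4]]

In row 1, 1 replaces 2 (the leftmost entry greater than 1); 2 is bumped to row 2. In row 2, 2 replaces 3 (the leftmost entry greater than 2); 3 is bumped to row 3. In row 3, 3 replaces 4 (the leftmost entry greater than 3); 4 is bumped to row 4. 4 starts a new row 4. The new tableau is [[1, 5], [2], [3], [4]].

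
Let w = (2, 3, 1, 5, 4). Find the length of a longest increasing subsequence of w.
3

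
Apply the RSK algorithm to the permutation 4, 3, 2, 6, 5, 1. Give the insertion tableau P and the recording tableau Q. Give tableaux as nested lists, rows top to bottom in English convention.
Insert each entry of the permutation into P by Schensted row insertion, recording in Q the position of each new cell.

Insert 4: appended to row 1. P = [[4]].
Insert 3: 3 bumps 4 from row 1; 4 starts row 2. P = [[3], [4]].
Insert 2: 2 bumps 3 from row 1; 3 bumps 4 from row 2; 4 starts row 3. P = [[2], [3], [4]].
Insert 6: appended to row 1. P = [[2, 6], [3], [4]].
Insert 5: 5 bumps 6 from row 1; 6 appends to row 2. P = [[2, 5], [3, 6], [4]].
Insert 1: 1 bumps 2 from row 1; 2 bumps 3 from row 2; 3 bumps 4 from row 3; 4 starts row 4. P = [[1, 5], [2, 6], [3], [4]].

So P = [[1, 5], [2, 6], [3], [4]], Q = [[1, 4], [2, 5], [3], [6]].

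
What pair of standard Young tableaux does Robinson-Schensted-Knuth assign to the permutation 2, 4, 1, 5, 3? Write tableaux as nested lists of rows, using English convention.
P = [[1, 3, 5], [2, 4]], Q = [[1, 2, 4], [3, 5]]

Insert each entry of the permutation into P by Schensted row insertion, recording in Q the position of each new cell.

Insert 2: appended to row 1. P = [[2]].
Insert 4: appended to row 1. P = [[2, 4]].
Insert 1: 1 bumps 2 from row 1; 2 starts row 2. P = [[1, 4], [2]].
Insert 5: appended to row 1. P = [[1, 4, 5], [2]].
Insert 3: 3 bumps 4 from row 1; 4 appends to row 2. P = [[1, 3, 5], [2, 4]].

So P = [[1, 3, 5], [2, 4]], Q = [[1, 2, 4], [3, 5]].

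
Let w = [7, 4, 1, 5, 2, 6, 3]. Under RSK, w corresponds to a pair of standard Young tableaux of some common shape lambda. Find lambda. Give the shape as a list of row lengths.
Row-insert each entry into an empty tableau.

After inserting 7: P = [[7]].
After inserting 4: P = [[4], [7]].
After inserting 1: P = [[1], [4], [7]].
After inserting 5: P = [[1, 5], [4], [7]].
After inserting 2: P = [[1, 2], [4, 5], [7]].
After inserting 6: P = [[1, 2, 6], [4, 5], [7]].
After inserting 3: P = [[1, 2, 3], [4, 5, 6], [7]].

The final insertion tableau P = [[1, 2, 3], [4, 5, 6], [7]] has shape [3, 3, 1].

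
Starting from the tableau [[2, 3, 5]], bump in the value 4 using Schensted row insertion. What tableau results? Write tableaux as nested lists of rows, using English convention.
In row 1, 4 replaces 5 (the leftmost entry greater than 4); 5 is bumped to row 2. 5 starts a new row 2. The new tableau is [[2, 3, 4], [5]].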